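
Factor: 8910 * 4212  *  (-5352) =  - 2^6*3^9 * 5^1*11^1* 13^1* 223^1 =- 200854779840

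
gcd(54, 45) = 9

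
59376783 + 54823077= 114199860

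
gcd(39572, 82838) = 2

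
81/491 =81/491 = 0.16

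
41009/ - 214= - 192 + 79/214 =- 191.63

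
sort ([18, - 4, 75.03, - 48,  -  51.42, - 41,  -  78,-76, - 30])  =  [ - 78,-76, - 51.42,-48, -41, - 30, - 4,18, 75.03 ]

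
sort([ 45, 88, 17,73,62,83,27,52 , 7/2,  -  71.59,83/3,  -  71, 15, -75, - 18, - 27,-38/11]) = [- 75,-71.59, - 71 , - 27, - 18,- 38/11, 7/2, 15, 17, 27,83/3, 45,52,62, 73,83, 88]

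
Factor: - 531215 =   -  5^1*106243^1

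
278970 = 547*510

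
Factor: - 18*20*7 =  - 2^3*3^2* 5^1*7^1 =- 2520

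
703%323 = 57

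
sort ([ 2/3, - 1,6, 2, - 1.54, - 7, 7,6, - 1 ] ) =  [ - 7,-1.54, -1, - 1,2/3,  2,6, 6 , 7 ] 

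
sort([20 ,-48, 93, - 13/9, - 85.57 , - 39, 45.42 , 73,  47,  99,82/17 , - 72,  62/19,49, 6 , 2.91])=[ - 85.57,-72, - 48, - 39 , - 13/9, 2.91 , 62/19, 82/17, 6, 20, 45.42,47 , 49,73,  93, 99] 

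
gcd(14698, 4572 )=2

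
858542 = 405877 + 452665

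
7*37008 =259056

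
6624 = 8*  828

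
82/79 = 1 +3/79 = 1.04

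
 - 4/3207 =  - 4/3207 =-  0.00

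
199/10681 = 199/10681 = 0.02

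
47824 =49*976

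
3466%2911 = 555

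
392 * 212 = 83104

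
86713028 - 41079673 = 45633355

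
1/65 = 1/65 = 0.02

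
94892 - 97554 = -2662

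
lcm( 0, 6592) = 0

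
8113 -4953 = 3160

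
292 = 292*1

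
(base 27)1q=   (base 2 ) 110101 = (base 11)49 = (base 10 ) 53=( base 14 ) 3B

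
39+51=90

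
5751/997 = 5+766/997 = 5.77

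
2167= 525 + 1642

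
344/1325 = 344/1325= 0.26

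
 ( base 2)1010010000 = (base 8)1220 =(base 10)656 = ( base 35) IQ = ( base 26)p6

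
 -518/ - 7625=518/7625 = 0.07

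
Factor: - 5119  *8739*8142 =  - 364231889622 = - 2^1*3^3 * 23^1 *59^1 * 971^1*5119^1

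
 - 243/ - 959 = 243/959 = 0.25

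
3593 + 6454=10047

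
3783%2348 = 1435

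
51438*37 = 1903206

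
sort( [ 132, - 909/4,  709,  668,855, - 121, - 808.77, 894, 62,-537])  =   [  -  808.77, - 537,  -  909/4, - 121,  62,  132, 668,709  ,  855,894]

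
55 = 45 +10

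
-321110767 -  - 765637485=444526718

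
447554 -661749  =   - 214195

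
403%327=76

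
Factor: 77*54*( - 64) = - 2^7*3^3* 7^1*11^1= - 266112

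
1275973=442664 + 833309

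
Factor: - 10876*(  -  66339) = 2^2 * 3^6 * 7^1*13^1*2719^1 = 721502964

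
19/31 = 19/31 = 0.61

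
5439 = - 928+6367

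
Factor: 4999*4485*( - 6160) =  - 138110372400 = - 2^4*3^1*5^2*7^1*11^1*13^1 *23^1*4999^1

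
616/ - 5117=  - 88/731 = - 0.12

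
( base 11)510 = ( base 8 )1150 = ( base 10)616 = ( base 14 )320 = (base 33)im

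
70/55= 1 + 3/11 = 1.27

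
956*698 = 667288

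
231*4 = 924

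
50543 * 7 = 353801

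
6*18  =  108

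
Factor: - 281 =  - 281^1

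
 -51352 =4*( - 12838)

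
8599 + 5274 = 13873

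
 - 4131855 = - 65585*63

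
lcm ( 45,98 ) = 4410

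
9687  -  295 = 9392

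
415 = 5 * 83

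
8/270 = 4/135 = 0.03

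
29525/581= 50 + 475/581 = 50.82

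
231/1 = 231 =231.00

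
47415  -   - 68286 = 115701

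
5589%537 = 219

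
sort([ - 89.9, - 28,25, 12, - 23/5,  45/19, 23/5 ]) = [ - 89.9, - 28, - 23/5,  45/19,23/5, 12,25 ] 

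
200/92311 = 200/92311 =0.00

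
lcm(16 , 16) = 16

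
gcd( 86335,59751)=1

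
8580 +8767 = 17347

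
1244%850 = 394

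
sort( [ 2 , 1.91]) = [ 1.91,2 ] 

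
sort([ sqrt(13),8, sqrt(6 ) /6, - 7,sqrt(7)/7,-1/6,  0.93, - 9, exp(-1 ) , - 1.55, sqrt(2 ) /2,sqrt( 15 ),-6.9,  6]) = [  -  9, -7, - 6.9,- 1.55, - 1/6,  exp(-1), sqrt(7) /7,sqrt(6 ) /6, sqrt(2)/2 , 0.93, sqrt(13),sqrt(15), 6, 8 ] 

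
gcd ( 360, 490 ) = 10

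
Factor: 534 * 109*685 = 39871110 = 2^1*3^1*5^1*89^1*109^1 * 137^1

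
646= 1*646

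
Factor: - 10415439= - 3^3*19^1*79^1*257^1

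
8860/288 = 30+55/72  =  30.76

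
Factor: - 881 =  - 881^1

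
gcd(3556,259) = 7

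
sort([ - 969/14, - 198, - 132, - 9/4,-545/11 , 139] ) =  [ -198, - 132 ,-969/14, - 545/11, - 9/4 , 139]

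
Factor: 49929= 3^1 *11^1*17^1 *89^1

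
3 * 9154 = 27462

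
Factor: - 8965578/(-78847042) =3^1*811^( - 1)*48611^(-1)*1494263^1 = 4482789/39423521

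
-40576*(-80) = 3246080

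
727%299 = 129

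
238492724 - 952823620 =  - 714330896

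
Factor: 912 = 2^4 * 3^1*19^1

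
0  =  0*6192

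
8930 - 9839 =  -909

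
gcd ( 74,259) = 37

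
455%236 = 219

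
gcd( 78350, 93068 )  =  2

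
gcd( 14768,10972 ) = 52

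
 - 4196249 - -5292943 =1096694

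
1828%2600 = 1828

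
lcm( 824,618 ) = 2472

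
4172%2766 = 1406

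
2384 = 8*298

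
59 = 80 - 21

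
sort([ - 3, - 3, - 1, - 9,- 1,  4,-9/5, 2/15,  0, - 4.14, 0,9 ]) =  [ - 9, - 4.14, - 3, - 3, - 9/5, - 1, - 1, 0, 0,2/15, 4, 9 ] 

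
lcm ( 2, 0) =0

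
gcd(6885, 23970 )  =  255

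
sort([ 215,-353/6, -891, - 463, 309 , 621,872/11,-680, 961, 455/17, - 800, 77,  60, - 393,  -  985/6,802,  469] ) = [ - 891, - 800,-680, -463,  -  393,-985/6,  -  353/6,455/17,60, 77,  872/11 , 215,  309,469,  621, 802, 961] 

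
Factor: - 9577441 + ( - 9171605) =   -  2^1*3^1*1579^1*1979^1 = - 18749046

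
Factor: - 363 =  - 3^1*11^2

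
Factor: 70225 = 5^2*53^2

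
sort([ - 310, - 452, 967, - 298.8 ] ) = [ - 452, - 310, - 298.8, 967 ] 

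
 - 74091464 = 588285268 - 662376732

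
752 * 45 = 33840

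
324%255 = 69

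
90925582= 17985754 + 72939828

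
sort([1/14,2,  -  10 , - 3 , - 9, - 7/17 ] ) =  [-10, - 9,  -  3, - 7/17,1/14, 2]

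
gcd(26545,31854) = 5309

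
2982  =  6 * 497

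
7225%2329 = 238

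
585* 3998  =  2338830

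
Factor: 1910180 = 2^2*5^1*149^1*641^1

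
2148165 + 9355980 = 11504145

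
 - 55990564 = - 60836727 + 4846163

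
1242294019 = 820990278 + 421303741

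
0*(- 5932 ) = 0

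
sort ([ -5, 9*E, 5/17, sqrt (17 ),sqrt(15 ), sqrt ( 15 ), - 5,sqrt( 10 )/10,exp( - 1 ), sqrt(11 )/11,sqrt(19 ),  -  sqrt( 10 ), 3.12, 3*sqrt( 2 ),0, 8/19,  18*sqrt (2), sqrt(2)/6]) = [ - 5,-5, - sqrt( 10 ), 0, sqrt( 2 ) /6, 5/17, sqrt(11) /11, sqrt( 10)/10,exp( - 1 ), 8/19, 3.12, sqrt(15 ),  sqrt (15),sqrt( 17),3*sqrt(2 ),  sqrt (19),9*E , 18*sqrt(2)]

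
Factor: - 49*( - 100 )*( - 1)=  - 2^2*5^2*7^2= - 4900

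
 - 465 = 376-841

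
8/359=8/359 = 0.02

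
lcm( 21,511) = 1533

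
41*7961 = 326401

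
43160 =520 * 83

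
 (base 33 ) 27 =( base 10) 73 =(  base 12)61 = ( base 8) 111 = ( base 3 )2201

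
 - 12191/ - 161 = 12191/161  =  75.72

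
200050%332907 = 200050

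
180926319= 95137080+85789239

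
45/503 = 45/503 = 0.09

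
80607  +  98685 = 179292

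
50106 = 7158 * 7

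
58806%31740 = 27066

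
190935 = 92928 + 98007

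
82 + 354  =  436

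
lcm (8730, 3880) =34920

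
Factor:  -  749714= -2^1*  7^1*53551^1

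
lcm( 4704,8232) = 32928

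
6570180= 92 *71415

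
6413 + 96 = 6509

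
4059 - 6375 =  -2316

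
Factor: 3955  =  5^1 * 7^1*113^1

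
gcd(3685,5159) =737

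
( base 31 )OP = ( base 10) 769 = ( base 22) 1CL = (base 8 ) 1401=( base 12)541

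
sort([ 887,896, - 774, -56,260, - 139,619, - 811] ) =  [-811, - 774, - 139,  -  56, 260,619, 887, 896 ]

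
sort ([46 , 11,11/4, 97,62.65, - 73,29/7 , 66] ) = [  -  73,11/4, 29/7,11, 46,62.65,66,97]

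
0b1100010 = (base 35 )2S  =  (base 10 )98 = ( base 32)32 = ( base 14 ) 70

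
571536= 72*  7938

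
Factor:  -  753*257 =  - 193521 = -3^1*251^1*257^1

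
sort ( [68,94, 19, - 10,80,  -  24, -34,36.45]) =[ - 34, - 24 , - 10,  19, 36.45,68, 80, 94 ]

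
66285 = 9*7365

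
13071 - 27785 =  - 14714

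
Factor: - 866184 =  -2^3*3^1* 11^1*17^1* 193^1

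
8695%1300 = 895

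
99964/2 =49982  =  49982.00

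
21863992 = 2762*7916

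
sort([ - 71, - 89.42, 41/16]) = [ - 89.42 , - 71,41/16]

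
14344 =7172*2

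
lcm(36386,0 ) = 0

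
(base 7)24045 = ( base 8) 14077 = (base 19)h3d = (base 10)6207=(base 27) 8do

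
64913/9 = 64913/9 = 7212.56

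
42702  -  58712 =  - 16010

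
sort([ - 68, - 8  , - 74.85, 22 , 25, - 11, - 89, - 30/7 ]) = [ - 89,-74.85, - 68, - 11,-8, - 30/7, 22, 25 ]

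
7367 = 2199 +5168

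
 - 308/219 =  - 308/219  =  - 1.41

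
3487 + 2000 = 5487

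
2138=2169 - 31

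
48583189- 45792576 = 2790613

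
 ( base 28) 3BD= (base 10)2673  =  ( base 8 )5161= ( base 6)20213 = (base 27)3i0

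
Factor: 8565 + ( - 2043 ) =6522 = 2^1*3^1*1087^1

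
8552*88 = 752576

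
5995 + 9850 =15845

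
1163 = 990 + 173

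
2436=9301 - 6865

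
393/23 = 393/23 = 17.09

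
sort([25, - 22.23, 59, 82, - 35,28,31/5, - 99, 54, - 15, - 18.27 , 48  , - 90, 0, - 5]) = [ - 99, - 90,-35,- 22.23 ,- 18.27, - 15, - 5,0,31/5,25,28,48,54,59,82]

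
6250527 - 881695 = 5368832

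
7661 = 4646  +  3015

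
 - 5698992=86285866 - 91984858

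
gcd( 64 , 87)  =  1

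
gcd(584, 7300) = 292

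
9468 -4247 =5221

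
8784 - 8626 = 158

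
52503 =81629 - 29126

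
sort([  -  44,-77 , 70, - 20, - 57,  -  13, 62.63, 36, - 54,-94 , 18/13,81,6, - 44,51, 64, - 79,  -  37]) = [ - 94 ,  -  79, - 77,-57,  -  54 ,-44,- 44 , - 37, - 20 , -13 , 18/13, 6,36, 51, 62.63, 64,70, 81]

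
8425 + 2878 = 11303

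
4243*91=386113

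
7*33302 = 233114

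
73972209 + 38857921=112830130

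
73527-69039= 4488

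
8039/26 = 309+5/26 = 309.19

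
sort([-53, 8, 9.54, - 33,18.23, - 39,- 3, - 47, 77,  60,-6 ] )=[-53, - 47, - 39,-33, -6,- 3, 8, 9.54,18.23, 60,77] 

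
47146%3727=2422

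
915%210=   75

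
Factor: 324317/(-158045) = -749/365=- 5^ ( - 1 )*7^1*73^(-1 )*107^1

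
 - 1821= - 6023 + 4202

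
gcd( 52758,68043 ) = 3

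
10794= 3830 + 6964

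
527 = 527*1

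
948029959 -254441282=693588677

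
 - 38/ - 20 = 19/10 = 1.90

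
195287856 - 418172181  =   - 222884325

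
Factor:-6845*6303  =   -3^1 * 5^1*11^1*37^2*191^1  =  -43144035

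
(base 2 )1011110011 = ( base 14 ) 3BD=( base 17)2A7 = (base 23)19j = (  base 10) 755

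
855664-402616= 453048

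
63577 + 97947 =161524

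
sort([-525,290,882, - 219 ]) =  [- 525, - 219 , 290,882]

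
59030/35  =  1686 + 4/7 = 1686.57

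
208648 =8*26081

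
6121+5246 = 11367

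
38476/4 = 9619 = 9619.00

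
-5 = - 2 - 3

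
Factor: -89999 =-7^1*  13^1*23^1*43^1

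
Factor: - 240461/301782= - 349/438 = - 2^(-1)*3^( - 1 )*73^( - 1)*349^1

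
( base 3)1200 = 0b101101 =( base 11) 41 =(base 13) 36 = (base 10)45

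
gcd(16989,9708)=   2427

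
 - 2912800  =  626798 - 3539598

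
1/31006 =1/31006 =0.00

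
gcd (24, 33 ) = 3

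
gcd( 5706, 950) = 2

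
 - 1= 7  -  8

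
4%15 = 4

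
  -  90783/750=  - 122 + 239/250=- 121.04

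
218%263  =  218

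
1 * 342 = 342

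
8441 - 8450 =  - 9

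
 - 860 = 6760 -7620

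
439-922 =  - 483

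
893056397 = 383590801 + 509465596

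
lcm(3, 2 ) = 6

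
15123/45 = 336 + 1/15 = 336.07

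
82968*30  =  2489040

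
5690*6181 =35169890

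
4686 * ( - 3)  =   - 14058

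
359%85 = 19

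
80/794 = 40/397 = 0.10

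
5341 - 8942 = -3601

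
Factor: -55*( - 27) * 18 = 2^1*3^5* 5^1*11^1 =26730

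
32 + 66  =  98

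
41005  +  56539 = 97544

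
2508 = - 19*(-132)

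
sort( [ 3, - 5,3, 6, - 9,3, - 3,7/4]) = [ - 9, - 5 , - 3  ,  7/4, 3,3,3,6 ] 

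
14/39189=14/39189=0.00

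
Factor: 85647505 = 5^1 * 17129501^1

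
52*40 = 2080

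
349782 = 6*58297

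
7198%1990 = 1228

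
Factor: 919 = 919^1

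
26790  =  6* 4465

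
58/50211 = 58/50211 = 0.00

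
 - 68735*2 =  - 137470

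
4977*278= 1383606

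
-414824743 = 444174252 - 858998995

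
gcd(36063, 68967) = 9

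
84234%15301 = 7729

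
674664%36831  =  11706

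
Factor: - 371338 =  - 2^1*11^1*16879^1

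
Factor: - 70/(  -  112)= 2^(-3)*5^1 = 5/8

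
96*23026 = 2210496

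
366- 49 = 317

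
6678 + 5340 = 12018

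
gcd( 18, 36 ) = 18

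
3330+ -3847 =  - 517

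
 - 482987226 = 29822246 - 512809472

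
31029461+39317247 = 70346708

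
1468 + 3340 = 4808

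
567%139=11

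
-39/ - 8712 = 13/2904  =  0.00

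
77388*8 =619104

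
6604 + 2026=8630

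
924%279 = 87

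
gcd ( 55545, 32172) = 21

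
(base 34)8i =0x122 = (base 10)290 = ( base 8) 442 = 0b100100010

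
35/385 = 1/11 = 0.09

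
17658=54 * 327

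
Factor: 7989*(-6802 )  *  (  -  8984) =2^4*3^1*19^1*179^1*1123^1*2663^1 = 488201143152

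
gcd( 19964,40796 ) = 868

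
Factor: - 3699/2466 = - 2^( - 1)*3^1 = -3/2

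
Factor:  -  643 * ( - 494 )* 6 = 1905852=2^2*3^1 *13^1*19^1*643^1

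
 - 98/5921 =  - 1 + 5823/5921 = -0.02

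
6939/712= 9+531/712 = 9.75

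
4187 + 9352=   13539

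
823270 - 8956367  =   - 8133097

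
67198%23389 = 20420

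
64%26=12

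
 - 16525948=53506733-70032681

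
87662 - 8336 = 79326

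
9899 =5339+4560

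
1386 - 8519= - 7133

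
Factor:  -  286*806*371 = -85521436 = - 2^2*7^1*11^1*13^2*31^1*53^1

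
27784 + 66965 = 94749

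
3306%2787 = 519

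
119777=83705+36072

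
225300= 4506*50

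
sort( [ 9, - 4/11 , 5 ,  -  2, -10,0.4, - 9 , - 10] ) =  [ - 10, - 10 , -9, - 2, - 4/11 , 0.4,  5 , 9 ] 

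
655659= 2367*277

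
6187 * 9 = 55683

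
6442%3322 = 3120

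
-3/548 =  - 1 + 545/548 = - 0.01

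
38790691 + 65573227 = 104363918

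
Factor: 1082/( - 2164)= - 1/2 = - 2^( - 1 ) 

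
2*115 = 230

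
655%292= 71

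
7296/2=3648= 3648.00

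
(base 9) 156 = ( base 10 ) 132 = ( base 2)10000100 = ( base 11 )110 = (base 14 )96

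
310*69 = 21390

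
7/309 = 7/309 = 0.02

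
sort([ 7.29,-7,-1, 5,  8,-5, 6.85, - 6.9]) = [ - 7, - 6.9, - 5, - 1,5, 6.85, 7.29,8 ]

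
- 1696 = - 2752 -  - 1056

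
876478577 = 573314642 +303163935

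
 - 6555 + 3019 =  - 3536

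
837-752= 85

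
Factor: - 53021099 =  - 4441^1 * 11939^1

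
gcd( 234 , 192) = 6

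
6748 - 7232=  -  484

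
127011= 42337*3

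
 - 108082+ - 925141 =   -  1033223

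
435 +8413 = 8848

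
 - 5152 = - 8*644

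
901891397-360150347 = 541741050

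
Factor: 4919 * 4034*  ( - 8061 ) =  - 159956406006 = - 2^1*3^1*2017^1*2687^1*4919^1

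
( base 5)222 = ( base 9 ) 68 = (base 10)62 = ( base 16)3E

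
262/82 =3+8/41 = 3.20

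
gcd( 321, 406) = 1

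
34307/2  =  34307/2 = 17153.50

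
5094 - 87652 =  - 82558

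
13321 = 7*1903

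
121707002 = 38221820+83485182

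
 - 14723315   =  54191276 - 68914591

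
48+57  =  105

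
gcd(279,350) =1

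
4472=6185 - 1713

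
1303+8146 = 9449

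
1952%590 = 182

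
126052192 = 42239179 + 83813013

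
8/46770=4/23385 = 0.00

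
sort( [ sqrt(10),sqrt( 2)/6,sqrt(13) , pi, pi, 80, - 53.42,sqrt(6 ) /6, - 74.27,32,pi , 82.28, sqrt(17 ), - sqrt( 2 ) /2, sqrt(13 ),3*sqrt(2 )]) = [ - 74.27, - 53.42, - sqrt(2)/2,sqrt( 2 ) /6,sqrt( 6)/6,pi,pi, pi, sqrt(10 ),sqrt(13), sqrt(13),sqrt(17),3*sqrt(2),32,80, 82.28 ] 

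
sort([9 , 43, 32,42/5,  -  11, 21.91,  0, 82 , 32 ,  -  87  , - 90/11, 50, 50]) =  [ -87 , - 11, - 90/11,0,42/5, 9,  21.91, 32,32,43, 50, 50 , 82 ] 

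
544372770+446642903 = 991015673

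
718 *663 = 476034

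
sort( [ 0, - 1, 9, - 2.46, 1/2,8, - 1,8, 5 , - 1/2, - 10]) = [ - 10,-2.46, - 1, - 1, - 1/2,0,1/2, 5,8,8, 9]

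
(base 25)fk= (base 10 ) 395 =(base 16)18B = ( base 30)d5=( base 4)12023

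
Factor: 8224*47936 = 2^11*  7^1*107^1*257^1 = 394225664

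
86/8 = 43/4 = 10.75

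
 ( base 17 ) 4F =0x53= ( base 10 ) 83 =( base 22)3H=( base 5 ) 313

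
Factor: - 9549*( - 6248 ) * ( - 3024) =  - 2^7*3^5*7^1*11^1*71^1*1061^1 = - 180418347648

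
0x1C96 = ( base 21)gca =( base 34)6B8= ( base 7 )30223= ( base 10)7318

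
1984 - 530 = 1454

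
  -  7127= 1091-8218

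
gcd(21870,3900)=30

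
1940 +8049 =9989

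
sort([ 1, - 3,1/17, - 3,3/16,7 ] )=[ - 3,-3,1/17,3/16,1,7]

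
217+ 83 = 300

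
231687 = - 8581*( - 27 ) 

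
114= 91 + 23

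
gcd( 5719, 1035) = 1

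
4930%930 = 280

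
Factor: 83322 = 2^1* 3^3*1543^1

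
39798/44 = 1809/2 = 904.50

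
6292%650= 442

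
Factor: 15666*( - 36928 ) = - 2^7*3^1 *7^1*373^1*577^1 = - 578514048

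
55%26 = 3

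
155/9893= 155/9893= 0.02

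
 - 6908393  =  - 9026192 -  - 2117799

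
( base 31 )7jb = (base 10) 7327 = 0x1C9F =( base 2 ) 1110010011111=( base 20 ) I67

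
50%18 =14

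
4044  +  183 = 4227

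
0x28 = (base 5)130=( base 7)55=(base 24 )1G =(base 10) 40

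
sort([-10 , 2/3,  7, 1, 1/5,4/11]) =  [ - 10, 1/5,  4/11,2/3,1, 7 ] 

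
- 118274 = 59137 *( - 2 )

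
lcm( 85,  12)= 1020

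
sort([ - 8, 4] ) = [ - 8,4]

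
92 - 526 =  - 434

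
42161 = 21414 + 20747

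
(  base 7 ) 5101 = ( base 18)581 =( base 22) 3e5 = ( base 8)3345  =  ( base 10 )1765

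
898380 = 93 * 9660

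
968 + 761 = 1729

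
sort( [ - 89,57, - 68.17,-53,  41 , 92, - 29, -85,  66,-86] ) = [-89, - 86, - 85, - 68.17, - 53, - 29 , 41, 57, 66, 92] 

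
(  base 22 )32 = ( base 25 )2I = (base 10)68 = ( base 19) 3B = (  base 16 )44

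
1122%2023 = 1122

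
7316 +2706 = 10022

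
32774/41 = 32774/41 =799.37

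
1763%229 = 160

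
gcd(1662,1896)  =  6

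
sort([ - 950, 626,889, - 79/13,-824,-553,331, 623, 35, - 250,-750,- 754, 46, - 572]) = [  -  950,-824, - 754,-750,-572, - 553, - 250,-79/13, 35, 46, 331,  623,  626,  889]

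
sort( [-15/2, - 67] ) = [ - 67, - 15/2 ]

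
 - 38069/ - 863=38069/863  =  44.11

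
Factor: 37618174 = 2^1* 11^2*359^1*433^1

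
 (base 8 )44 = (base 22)1E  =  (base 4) 210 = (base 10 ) 36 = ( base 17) 22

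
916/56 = 229/14 = 16.36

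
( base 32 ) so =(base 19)2A8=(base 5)12140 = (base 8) 1630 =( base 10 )920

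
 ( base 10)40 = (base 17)26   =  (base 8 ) 50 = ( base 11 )37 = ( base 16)28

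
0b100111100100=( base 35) 22c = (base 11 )19a2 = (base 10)2532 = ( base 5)40112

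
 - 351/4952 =-351/4952 = -0.07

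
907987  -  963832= -55845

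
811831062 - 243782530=568048532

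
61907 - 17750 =44157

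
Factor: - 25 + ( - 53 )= - 2^1*3^1*13^1 =-78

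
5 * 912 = 4560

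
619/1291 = 619/1291 =0.48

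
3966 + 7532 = 11498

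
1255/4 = 1255/4 = 313.75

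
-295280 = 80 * (-3691)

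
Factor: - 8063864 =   -  2^3*397^1*2539^1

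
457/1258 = 457/1258 = 0.36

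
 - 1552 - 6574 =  - 8126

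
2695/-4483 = -1 + 1788/4483 = -0.60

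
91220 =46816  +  44404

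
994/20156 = 497/10078 = 0.05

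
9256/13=712 = 712.00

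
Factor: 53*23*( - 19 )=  - 23161 = - 19^1*23^1* 53^1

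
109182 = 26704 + 82478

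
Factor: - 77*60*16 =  - 2^6*3^1*5^1 * 7^1*11^1 = - 73920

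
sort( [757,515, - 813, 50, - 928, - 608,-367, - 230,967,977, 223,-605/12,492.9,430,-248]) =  [-928,  -  813, - 608,-367, - 248,-230, - 605/12 , 50, 223,  430,  492.9 , 515,757,967,977]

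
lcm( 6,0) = 0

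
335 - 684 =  - 349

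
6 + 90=96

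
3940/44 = 89 + 6/11 = 89.55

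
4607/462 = 4607/462 = 9.97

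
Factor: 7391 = 19^1*389^1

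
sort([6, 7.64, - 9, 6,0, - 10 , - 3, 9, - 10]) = [ -10, -10, - 9, - 3 , 0, 6,  6, 7.64,9]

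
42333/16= 42333/16 = 2645.81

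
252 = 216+36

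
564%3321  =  564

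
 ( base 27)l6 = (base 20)18d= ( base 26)M1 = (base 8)1075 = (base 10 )573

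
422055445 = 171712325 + 250343120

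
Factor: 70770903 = 3^1*7^1*3370043^1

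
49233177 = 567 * 86831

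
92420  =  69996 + 22424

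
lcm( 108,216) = 216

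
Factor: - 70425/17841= - 75/19 = - 3^1*5^2*19^( - 1 ) 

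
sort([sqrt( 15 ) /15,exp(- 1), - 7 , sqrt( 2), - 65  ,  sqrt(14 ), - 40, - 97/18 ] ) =[ - 65,-40, - 7, - 97/18, sqrt (15)/15,exp( - 1),sqrt ( 2 ), sqrt( 14)]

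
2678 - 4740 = -2062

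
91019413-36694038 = 54325375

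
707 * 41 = 28987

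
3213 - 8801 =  - 5588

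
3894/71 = 3894/71 =54.85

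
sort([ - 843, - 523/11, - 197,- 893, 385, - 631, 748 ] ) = [ - 893,-843, - 631, - 197,  -  523/11, 385, 748]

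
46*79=3634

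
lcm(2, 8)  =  8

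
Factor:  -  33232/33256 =  -  2^1*31^1*67^1*4157^( - 1 ) = - 4154/4157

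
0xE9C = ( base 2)111010011100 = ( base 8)7234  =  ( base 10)3740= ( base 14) 1512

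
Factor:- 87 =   -  3^1*29^1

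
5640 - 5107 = 533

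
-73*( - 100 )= 7300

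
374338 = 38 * 9851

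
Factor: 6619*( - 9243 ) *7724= - 2^2*3^2 * 13^1*79^1*1931^1*6619^1  =  -472549816908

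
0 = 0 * 28631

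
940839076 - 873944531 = 66894545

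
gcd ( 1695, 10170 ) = 1695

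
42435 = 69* 615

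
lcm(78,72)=936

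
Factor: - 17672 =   -  2^3 * 47^2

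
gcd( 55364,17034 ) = 2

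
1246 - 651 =595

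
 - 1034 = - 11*94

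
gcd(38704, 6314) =82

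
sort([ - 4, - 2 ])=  [ - 4,- 2]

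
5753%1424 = 57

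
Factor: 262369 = 262369^1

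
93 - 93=0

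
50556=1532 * 33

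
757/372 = 2 + 13/372=2.03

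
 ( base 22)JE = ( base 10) 432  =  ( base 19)13E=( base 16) 1B0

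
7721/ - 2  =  -7721/2 = - 3860.50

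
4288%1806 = 676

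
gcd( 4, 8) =4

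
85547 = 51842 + 33705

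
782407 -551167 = 231240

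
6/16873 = 6/16873 = 0.00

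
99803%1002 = 605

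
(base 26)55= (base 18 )79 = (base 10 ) 135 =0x87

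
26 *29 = 754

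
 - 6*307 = -1842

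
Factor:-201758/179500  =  -281/250 = -  2^( - 1) * 5^( - 3 ) *281^1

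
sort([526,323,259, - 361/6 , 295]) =[-361/6, 259,  295,323,526]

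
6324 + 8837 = 15161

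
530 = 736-206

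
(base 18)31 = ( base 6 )131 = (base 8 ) 67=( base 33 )1M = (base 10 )55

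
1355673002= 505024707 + 850648295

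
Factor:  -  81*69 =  - 3^5*23^1 = -  5589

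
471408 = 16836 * 28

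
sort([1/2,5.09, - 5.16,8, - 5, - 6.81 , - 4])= [  -  6.81,-5.16, - 5,  -  4,  1/2,5.09,8]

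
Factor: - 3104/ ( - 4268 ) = 2^3*11^( - 1 )= 8/11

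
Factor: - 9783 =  - 3^2 * 1087^1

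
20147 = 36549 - 16402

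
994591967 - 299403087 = 695188880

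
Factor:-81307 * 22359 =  - 3^1*29^1*257^1*81307^1 = -  1817943213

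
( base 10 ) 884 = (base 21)202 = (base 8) 1564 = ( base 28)13g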